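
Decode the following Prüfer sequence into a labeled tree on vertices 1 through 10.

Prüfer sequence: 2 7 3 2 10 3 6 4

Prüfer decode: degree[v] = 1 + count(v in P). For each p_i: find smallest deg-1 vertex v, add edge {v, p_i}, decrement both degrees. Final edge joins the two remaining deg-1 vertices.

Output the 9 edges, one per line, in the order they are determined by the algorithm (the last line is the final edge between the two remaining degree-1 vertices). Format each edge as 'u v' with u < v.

Initial degrees: {1:1, 2:3, 3:3, 4:2, 5:1, 6:2, 7:2, 8:1, 9:1, 10:2}
Step 1: smallest deg-1 vertex = 1, p_1 = 2. Add edge {1,2}. Now deg[1]=0, deg[2]=2.
Step 2: smallest deg-1 vertex = 5, p_2 = 7. Add edge {5,7}. Now deg[5]=0, deg[7]=1.
Step 3: smallest deg-1 vertex = 7, p_3 = 3. Add edge {3,7}. Now deg[7]=0, deg[3]=2.
Step 4: smallest deg-1 vertex = 8, p_4 = 2. Add edge {2,8}. Now deg[8]=0, deg[2]=1.
Step 5: smallest deg-1 vertex = 2, p_5 = 10. Add edge {2,10}. Now deg[2]=0, deg[10]=1.
Step 6: smallest deg-1 vertex = 9, p_6 = 3. Add edge {3,9}. Now deg[9]=0, deg[3]=1.
Step 7: smallest deg-1 vertex = 3, p_7 = 6. Add edge {3,6}. Now deg[3]=0, deg[6]=1.
Step 8: smallest deg-1 vertex = 6, p_8 = 4. Add edge {4,6}. Now deg[6]=0, deg[4]=1.
Final: two remaining deg-1 vertices are 4, 10. Add edge {4,10}.

Answer: 1 2
5 7
3 7
2 8
2 10
3 9
3 6
4 6
4 10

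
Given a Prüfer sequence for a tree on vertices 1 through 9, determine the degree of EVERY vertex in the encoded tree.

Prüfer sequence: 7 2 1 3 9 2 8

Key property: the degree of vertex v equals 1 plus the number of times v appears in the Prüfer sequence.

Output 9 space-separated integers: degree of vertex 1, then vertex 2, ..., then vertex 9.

p_1 = 7: count[7] becomes 1
p_2 = 2: count[2] becomes 1
p_3 = 1: count[1] becomes 1
p_4 = 3: count[3] becomes 1
p_5 = 9: count[9] becomes 1
p_6 = 2: count[2] becomes 2
p_7 = 8: count[8] becomes 1
Degrees (1 + count): deg[1]=1+1=2, deg[2]=1+2=3, deg[3]=1+1=2, deg[4]=1+0=1, deg[5]=1+0=1, deg[6]=1+0=1, deg[7]=1+1=2, deg[8]=1+1=2, deg[9]=1+1=2

Answer: 2 3 2 1 1 1 2 2 2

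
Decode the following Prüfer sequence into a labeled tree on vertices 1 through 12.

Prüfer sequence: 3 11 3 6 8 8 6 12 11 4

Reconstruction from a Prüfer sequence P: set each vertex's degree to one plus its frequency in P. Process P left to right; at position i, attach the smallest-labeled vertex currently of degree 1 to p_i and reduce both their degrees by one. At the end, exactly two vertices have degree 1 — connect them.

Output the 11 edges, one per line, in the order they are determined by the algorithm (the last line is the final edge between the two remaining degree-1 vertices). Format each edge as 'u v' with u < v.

Answer: 1 3
2 11
3 5
3 6
7 8
8 9
6 8
6 12
10 11
4 11
4 12

Derivation:
Initial degrees: {1:1, 2:1, 3:3, 4:2, 5:1, 6:3, 7:1, 8:3, 9:1, 10:1, 11:3, 12:2}
Step 1: smallest deg-1 vertex = 1, p_1 = 3. Add edge {1,3}. Now deg[1]=0, deg[3]=2.
Step 2: smallest deg-1 vertex = 2, p_2 = 11. Add edge {2,11}. Now deg[2]=0, deg[11]=2.
Step 3: smallest deg-1 vertex = 5, p_3 = 3. Add edge {3,5}. Now deg[5]=0, deg[3]=1.
Step 4: smallest deg-1 vertex = 3, p_4 = 6. Add edge {3,6}. Now deg[3]=0, deg[6]=2.
Step 5: smallest deg-1 vertex = 7, p_5 = 8. Add edge {7,8}. Now deg[7]=0, deg[8]=2.
Step 6: smallest deg-1 vertex = 9, p_6 = 8. Add edge {8,9}. Now deg[9]=0, deg[8]=1.
Step 7: smallest deg-1 vertex = 8, p_7 = 6. Add edge {6,8}. Now deg[8]=0, deg[6]=1.
Step 8: smallest deg-1 vertex = 6, p_8 = 12. Add edge {6,12}. Now deg[6]=0, deg[12]=1.
Step 9: smallest deg-1 vertex = 10, p_9 = 11. Add edge {10,11}. Now deg[10]=0, deg[11]=1.
Step 10: smallest deg-1 vertex = 11, p_10 = 4. Add edge {4,11}. Now deg[11]=0, deg[4]=1.
Final: two remaining deg-1 vertices are 4, 12. Add edge {4,12}.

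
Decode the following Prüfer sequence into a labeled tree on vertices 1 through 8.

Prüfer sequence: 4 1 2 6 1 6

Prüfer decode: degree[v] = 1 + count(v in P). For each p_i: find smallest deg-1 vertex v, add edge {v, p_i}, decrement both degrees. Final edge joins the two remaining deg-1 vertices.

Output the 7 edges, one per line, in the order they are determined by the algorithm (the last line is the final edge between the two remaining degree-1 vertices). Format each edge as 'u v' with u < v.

Answer: 3 4
1 4
2 5
2 6
1 7
1 6
6 8

Derivation:
Initial degrees: {1:3, 2:2, 3:1, 4:2, 5:1, 6:3, 7:1, 8:1}
Step 1: smallest deg-1 vertex = 3, p_1 = 4. Add edge {3,4}. Now deg[3]=0, deg[4]=1.
Step 2: smallest deg-1 vertex = 4, p_2 = 1. Add edge {1,4}. Now deg[4]=0, deg[1]=2.
Step 3: smallest deg-1 vertex = 5, p_3 = 2. Add edge {2,5}. Now deg[5]=0, deg[2]=1.
Step 4: smallest deg-1 vertex = 2, p_4 = 6. Add edge {2,6}. Now deg[2]=0, deg[6]=2.
Step 5: smallest deg-1 vertex = 7, p_5 = 1. Add edge {1,7}. Now deg[7]=0, deg[1]=1.
Step 6: smallest deg-1 vertex = 1, p_6 = 6. Add edge {1,6}. Now deg[1]=0, deg[6]=1.
Final: two remaining deg-1 vertices are 6, 8. Add edge {6,8}.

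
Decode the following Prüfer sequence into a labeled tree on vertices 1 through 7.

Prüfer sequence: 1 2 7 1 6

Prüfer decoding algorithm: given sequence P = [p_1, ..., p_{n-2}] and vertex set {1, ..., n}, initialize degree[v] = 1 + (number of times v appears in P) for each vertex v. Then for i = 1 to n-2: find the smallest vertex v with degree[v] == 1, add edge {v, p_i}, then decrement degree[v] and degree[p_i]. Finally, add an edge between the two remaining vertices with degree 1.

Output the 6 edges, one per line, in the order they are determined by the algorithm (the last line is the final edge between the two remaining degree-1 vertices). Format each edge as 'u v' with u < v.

Initial degrees: {1:3, 2:2, 3:1, 4:1, 5:1, 6:2, 7:2}
Step 1: smallest deg-1 vertex = 3, p_1 = 1. Add edge {1,3}. Now deg[3]=0, deg[1]=2.
Step 2: smallest deg-1 vertex = 4, p_2 = 2. Add edge {2,4}. Now deg[4]=0, deg[2]=1.
Step 3: smallest deg-1 vertex = 2, p_3 = 7. Add edge {2,7}. Now deg[2]=0, deg[7]=1.
Step 4: smallest deg-1 vertex = 5, p_4 = 1. Add edge {1,5}. Now deg[5]=0, deg[1]=1.
Step 5: smallest deg-1 vertex = 1, p_5 = 6. Add edge {1,6}. Now deg[1]=0, deg[6]=1.
Final: two remaining deg-1 vertices are 6, 7. Add edge {6,7}.

Answer: 1 3
2 4
2 7
1 5
1 6
6 7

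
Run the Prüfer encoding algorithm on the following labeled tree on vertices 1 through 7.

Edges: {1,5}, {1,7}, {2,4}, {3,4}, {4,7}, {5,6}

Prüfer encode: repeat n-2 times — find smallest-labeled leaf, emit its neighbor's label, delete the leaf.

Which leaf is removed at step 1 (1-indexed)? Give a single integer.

Step 1: current leaves = {2,3,6}. Remove leaf 2 (neighbor: 4).

Answer: 2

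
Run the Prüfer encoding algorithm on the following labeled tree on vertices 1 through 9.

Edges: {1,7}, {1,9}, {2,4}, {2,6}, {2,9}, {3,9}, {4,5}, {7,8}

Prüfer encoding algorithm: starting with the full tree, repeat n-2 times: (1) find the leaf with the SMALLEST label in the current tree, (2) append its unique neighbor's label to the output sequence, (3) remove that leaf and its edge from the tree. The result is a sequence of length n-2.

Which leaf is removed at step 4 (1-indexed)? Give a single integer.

Answer: 6

Derivation:
Step 1: current leaves = {3,5,6,8}. Remove leaf 3 (neighbor: 9).
Step 2: current leaves = {5,6,8}. Remove leaf 5 (neighbor: 4).
Step 3: current leaves = {4,6,8}. Remove leaf 4 (neighbor: 2).
Step 4: current leaves = {6,8}. Remove leaf 6 (neighbor: 2).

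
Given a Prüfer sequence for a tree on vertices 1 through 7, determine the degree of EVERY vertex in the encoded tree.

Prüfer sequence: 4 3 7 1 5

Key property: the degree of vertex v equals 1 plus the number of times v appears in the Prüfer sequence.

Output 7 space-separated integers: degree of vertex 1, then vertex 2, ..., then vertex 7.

Answer: 2 1 2 2 2 1 2

Derivation:
p_1 = 4: count[4] becomes 1
p_2 = 3: count[3] becomes 1
p_3 = 7: count[7] becomes 1
p_4 = 1: count[1] becomes 1
p_5 = 5: count[5] becomes 1
Degrees (1 + count): deg[1]=1+1=2, deg[2]=1+0=1, deg[3]=1+1=2, deg[4]=1+1=2, deg[5]=1+1=2, deg[6]=1+0=1, deg[7]=1+1=2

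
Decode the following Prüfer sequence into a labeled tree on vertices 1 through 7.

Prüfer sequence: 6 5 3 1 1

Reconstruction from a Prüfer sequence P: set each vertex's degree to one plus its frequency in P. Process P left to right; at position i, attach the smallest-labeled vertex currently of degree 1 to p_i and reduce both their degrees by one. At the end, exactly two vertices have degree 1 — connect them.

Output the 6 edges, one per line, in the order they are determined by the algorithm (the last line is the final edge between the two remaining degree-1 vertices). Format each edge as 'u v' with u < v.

Answer: 2 6
4 5
3 5
1 3
1 6
1 7

Derivation:
Initial degrees: {1:3, 2:1, 3:2, 4:1, 5:2, 6:2, 7:1}
Step 1: smallest deg-1 vertex = 2, p_1 = 6. Add edge {2,6}. Now deg[2]=0, deg[6]=1.
Step 2: smallest deg-1 vertex = 4, p_2 = 5. Add edge {4,5}. Now deg[4]=0, deg[5]=1.
Step 3: smallest deg-1 vertex = 5, p_3 = 3. Add edge {3,5}. Now deg[5]=0, deg[3]=1.
Step 4: smallest deg-1 vertex = 3, p_4 = 1. Add edge {1,3}. Now deg[3]=0, deg[1]=2.
Step 5: smallest deg-1 vertex = 6, p_5 = 1. Add edge {1,6}. Now deg[6]=0, deg[1]=1.
Final: two remaining deg-1 vertices are 1, 7. Add edge {1,7}.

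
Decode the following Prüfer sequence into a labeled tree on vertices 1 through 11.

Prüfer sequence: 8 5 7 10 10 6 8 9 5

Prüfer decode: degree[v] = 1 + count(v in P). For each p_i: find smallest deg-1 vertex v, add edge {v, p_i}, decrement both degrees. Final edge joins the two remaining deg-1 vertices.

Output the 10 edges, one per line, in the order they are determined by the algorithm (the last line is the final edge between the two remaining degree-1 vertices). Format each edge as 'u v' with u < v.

Initial degrees: {1:1, 2:1, 3:1, 4:1, 5:3, 6:2, 7:2, 8:3, 9:2, 10:3, 11:1}
Step 1: smallest deg-1 vertex = 1, p_1 = 8. Add edge {1,8}. Now deg[1]=0, deg[8]=2.
Step 2: smallest deg-1 vertex = 2, p_2 = 5. Add edge {2,5}. Now deg[2]=0, deg[5]=2.
Step 3: smallest deg-1 vertex = 3, p_3 = 7. Add edge {3,7}. Now deg[3]=0, deg[7]=1.
Step 4: smallest deg-1 vertex = 4, p_4 = 10. Add edge {4,10}. Now deg[4]=0, deg[10]=2.
Step 5: smallest deg-1 vertex = 7, p_5 = 10. Add edge {7,10}. Now deg[7]=0, deg[10]=1.
Step 6: smallest deg-1 vertex = 10, p_6 = 6. Add edge {6,10}. Now deg[10]=0, deg[6]=1.
Step 7: smallest deg-1 vertex = 6, p_7 = 8. Add edge {6,8}. Now deg[6]=0, deg[8]=1.
Step 8: smallest deg-1 vertex = 8, p_8 = 9. Add edge {8,9}. Now deg[8]=0, deg[9]=1.
Step 9: smallest deg-1 vertex = 9, p_9 = 5. Add edge {5,9}. Now deg[9]=0, deg[5]=1.
Final: two remaining deg-1 vertices are 5, 11. Add edge {5,11}.

Answer: 1 8
2 5
3 7
4 10
7 10
6 10
6 8
8 9
5 9
5 11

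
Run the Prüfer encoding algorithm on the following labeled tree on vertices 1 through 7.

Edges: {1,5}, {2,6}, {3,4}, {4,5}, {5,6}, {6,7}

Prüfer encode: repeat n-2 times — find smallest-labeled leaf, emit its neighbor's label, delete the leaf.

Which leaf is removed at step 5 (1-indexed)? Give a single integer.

Answer: 5

Derivation:
Step 1: current leaves = {1,2,3,7}. Remove leaf 1 (neighbor: 5).
Step 2: current leaves = {2,3,7}. Remove leaf 2 (neighbor: 6).
Step 3: current leaves = {3,7}. Remove leaf 3 (neighbor: 4).
Step 4: current leaves = {4,7}. Remove leaf 4 (neighbor: 5).
Step 5: current leaves = {5,7}. Remove leaf 5 (neighbor: 6).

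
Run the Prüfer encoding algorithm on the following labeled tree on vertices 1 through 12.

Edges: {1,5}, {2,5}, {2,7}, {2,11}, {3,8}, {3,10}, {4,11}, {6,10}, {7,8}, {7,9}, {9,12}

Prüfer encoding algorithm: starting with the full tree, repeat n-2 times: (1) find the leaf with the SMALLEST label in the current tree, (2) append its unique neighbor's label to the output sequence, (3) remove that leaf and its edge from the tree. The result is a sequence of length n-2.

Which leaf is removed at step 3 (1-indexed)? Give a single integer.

Answer: 5

Derivation:
Step 1: current leaves = {1,4,6,12}. Remove leaf 1 (neighbor: 5).
Step 2: current leaves = {4,5,6,12}. Remove leaf 4 (neighbor: 11).
Step 3: current leaves = {5,6,11,12}. Remove leaf 5 (neighbor: 2).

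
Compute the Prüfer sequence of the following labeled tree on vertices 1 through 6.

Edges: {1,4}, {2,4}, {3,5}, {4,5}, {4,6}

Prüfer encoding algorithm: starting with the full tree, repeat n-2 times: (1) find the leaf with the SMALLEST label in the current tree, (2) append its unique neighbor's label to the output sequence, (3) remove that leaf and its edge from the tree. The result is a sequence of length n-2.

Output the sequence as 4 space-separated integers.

Step 1: leaves = {1,2,3,6}. Remove smallest leaf 1, emit neighbor 4.
Step 2: leaves = {2,3,6}. Remove smallest leaf 2, emit neighbor 4.
Step 3: leaves = {3,6}. Remove smallest leaf 3, emit neighbor 5.
Step 4: leaves = {5,6}. Remove smallest leaf 5, emit neighbor 4.
Done: 2 vertices remain (4, 6). Sequence = [4 4 5 4]

Answer: 4 4 5 4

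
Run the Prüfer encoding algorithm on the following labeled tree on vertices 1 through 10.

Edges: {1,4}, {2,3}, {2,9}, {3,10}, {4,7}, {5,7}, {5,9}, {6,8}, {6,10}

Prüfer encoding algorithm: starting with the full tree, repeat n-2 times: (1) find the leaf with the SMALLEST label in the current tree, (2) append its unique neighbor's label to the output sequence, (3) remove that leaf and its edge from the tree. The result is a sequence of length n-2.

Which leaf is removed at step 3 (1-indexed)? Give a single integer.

Step 1: current leaves = {1,8}. Remove leaf 1 (neighbor: 4).
Step 2: current leaves = {4,8}. Remove leaf 4 (neighbor: 7).
Step 3: current leaves = {7,8}. Remove leaf 7 (neighbor: 5).

Answer: 7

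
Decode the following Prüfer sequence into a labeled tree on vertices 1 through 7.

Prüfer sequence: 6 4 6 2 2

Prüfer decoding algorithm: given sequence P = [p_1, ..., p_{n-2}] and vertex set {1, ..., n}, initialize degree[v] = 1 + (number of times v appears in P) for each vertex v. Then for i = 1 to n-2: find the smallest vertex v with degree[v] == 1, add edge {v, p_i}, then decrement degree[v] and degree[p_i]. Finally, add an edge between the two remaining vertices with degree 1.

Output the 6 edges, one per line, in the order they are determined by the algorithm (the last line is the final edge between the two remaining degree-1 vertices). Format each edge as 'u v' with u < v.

Answer: 1 6
3 4
4 6
2 5
2 6
2 7

Derivation:
Initial degrees: {1:1, 2:3, 3:1, 4:2, 5:1, 6:3, 7:1}
Step 1: smallest deg-1 vertex = 1, p_1 = 6. Add edge {1,6}. Now deg[1]=0, deg[6]=2.
Step 2: smallest deg-1 vertex = 3, p_2 = 4. Add edge {3,4}. Now deg[3]=0, deg[4]=1.
Step 3: smallest deg-1 vertex = 4, p_3 = 6. Add edge {4,6}. Now deg[4]=0, deg[6]=1.
Step 4: smallest deg-1 vertex = 5, p_4 = 2. Add edge {2,5}. Now deg[5]=0, deg[2]=2.
Step 5: smallest deg-1 vertex = 6, p_5 = 2. Add edge {2,6}. Now deg[6]=0, deg[2]=1.
Final: two remaining deg-1 vertices are 2, 7. Add edge {2,7}.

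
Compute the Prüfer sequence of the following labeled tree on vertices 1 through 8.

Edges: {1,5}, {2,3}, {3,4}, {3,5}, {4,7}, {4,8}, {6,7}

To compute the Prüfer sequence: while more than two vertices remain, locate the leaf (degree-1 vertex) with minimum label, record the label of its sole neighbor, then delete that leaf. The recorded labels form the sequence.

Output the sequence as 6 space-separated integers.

Answer: 5 3 3 4 7 4

Derivation:
Step 1: leaves = {1,2,6,8}. Remove smallest leaf 1, emit neighbor 5.
Step 2: leaves = {2,5,6,8}. Remove smallest leaf 2, emit neighbor 3.
Step 3: leaves = {5,6,8}. Remove smallest leaf 5, emit neighbor 3.
Step 4: leaves = {3,6,8}. Remove smallest leaf 3, emit neighbor 4.
Step 5: leaves = {6,8}. Remove smallest leaf 6, emit neighbor 7.
Step 6: leaves = {7,8}. Remove smallest leaf 7, emit neighbor 4.
Done: 2 vertices remain (4, 8). Sequence = [5 3 3 4 7 4]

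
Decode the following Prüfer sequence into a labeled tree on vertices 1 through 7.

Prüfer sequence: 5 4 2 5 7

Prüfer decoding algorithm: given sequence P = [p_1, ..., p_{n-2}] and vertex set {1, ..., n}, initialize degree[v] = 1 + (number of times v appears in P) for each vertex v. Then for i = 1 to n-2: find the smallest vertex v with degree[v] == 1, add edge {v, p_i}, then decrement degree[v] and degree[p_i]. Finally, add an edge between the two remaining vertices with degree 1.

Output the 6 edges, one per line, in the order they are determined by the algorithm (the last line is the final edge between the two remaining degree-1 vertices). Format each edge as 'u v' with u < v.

Initial degrees: {1:1, 2:2, 3:1, 4:2, 5:3, 6:1, 7:2}
Step 1: smallest deg-1 vertex = 1, p_1 = 5. Add edge {1,5}. Now deg[1]=0, deg[5]=2.
Step 2: smallest deg-1 vertex = 3, p_2 = 4. Add edge {3,4}. Now deg[3]=0, deg[4]=1.
Step 3: smallest deg-1 vertex = 4, p_3 = 2. Add edge {2,4}. Now deg[4]=0, deg[2]=1.
Step 4: smallest deg-1 vertex = 2, p_4 = 5. Add edge {2,5}. Now deg[2]=0, deg[5]=1.
Step 5: smallest deg-1 vertex = 5, p_5 = 7. Add edge {5,7}. Now deg[5]=0, deg[7]=1.
Final: two remaining deg-1 vertices are 6, 7. Add edge {6,7}.

Answer: 1 5
3 4
2 4
2 5
5 7
6 7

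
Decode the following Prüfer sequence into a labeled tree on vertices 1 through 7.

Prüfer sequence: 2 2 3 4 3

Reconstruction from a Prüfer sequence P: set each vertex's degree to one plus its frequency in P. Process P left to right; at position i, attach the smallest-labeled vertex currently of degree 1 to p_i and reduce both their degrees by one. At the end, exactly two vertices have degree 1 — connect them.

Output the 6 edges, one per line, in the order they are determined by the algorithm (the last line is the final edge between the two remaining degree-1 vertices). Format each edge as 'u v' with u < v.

Answer: 1 2
2 5
2 3
4 6
3 4
3 7

Derivation:
Initial degrees: {1:1, 2:3, 3:3, 4:2, 5:1, 6:1, 7:1}
Step 1: smallest deg-1 vertex = 1, p_1 = 2. Add edge {1,2}. Now deg[1]=0, deg[2]=2.
Step 2: smallest deg-1 vertex = 5, p_2 = 2. Add edge {2,5}. Now deg[5]=0, deg[2]=1.
Step 3: smallest deg-1 vertex = 2, p_3 = 3. Add edge {2,3}. Now deg[2]=0, deg[3]=2.
Step 4: smallest deg-1 vertex = 6, p_4 = 4. Add edge {4,6}. Now deg[6]=0, deg[4]=1.
Step 5: smallest deg-1 vertex = 4, p_5 = 3. Add edge {3,4}. Now deg[4]=0, deg[3]=1.
Final: two remaining deg-1 vertices are 3, 7. Add edge {3,7}.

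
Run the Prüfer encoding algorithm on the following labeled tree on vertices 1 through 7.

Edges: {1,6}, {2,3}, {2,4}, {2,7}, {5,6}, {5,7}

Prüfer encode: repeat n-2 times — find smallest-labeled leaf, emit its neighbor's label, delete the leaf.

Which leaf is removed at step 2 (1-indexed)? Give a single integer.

Answer: 3

Derivation:
Step 1: current leaves = {1,3,4}. Remove leaf 1 (neighbor: 6).
Step 2: current leaves = {3,4,6}. Remove leaf 3 (neighbor: 2).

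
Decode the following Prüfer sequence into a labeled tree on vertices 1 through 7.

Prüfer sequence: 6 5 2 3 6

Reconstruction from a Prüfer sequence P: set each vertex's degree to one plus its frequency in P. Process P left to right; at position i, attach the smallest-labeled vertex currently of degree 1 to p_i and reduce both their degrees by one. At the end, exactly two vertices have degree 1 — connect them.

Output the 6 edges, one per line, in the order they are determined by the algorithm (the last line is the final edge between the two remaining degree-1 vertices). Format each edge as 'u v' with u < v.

Initial degrees: {1:1, 2:2, 3:2, 4:1, 5:2, 6:3, 7:1}
Step 1: smallest deg-1 vertex = 1, p_1 = 6. Add edge {1,6}. Now deg[1]=0, deg[6]=2.
Step 2: smallest deg-1 vertex = 4, p_2 = 5. Add edge {4,5}. Now deg[4]=0, deg[5]=1.
Step 3: smallest deg-1 vertex = 5, p_3 = 2. Add edge {2,5}. Now deg[5]=0, deg[2]=1.
Step 4: smallest deg-1 vertex = 2, p_4 = 3. Add edge {2,3}. Now deg[2]=0, deg[3]=1.
Step 5: smallest deg-1 vertex = 3, p_5 = 6. Add edge {3,6}. Now deg[3]=0, deg[6]=1.
Final: two remaining deg-1 vertices are 6, 7. Add edge {6,7}.

Answer: 1 6
4 5
2 5
2 3
3 6
6 7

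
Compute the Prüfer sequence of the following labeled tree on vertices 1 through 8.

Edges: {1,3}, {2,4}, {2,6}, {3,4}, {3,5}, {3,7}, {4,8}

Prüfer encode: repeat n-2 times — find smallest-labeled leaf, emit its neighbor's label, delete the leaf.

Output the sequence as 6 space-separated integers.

Answer: 3 3 2 4 3 4

Derivation:
Step 1: leaves = {1,5,6,7,8}. Remove smallest leaf 1, emit neighbor 3.
Step 2: leaves = {5,6,7,8}. Remove smallest leaf 5, emit neighbor 3.
Step 3: leaves = {6,7,8}. Remove smallest leaf 6, emit neighbor 2.
Step 4: leaves = {2,7,8}. Remove smallest leaf 2, emit neighbor 4.
Step 5: leaves = {7,8}. Remove smallest leaf 7, emit neighbor 3.
Step 6: leaves = {3,8}. Remove smallest leaf 3, emit neighbor 4.
Done: 2 vertices remain (4, 8). Sequence = [3 3 2 4 3 4]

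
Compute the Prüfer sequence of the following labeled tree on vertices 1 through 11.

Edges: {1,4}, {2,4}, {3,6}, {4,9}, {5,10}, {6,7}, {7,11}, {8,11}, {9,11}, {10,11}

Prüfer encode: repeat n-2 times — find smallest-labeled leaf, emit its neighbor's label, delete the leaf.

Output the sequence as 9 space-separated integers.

Answer: 4 4 6 9 10 7 11 11 11

Derivation:
Step 1: leaves = {1,2,3,5,8}. Remove smallest leaf 1, emit neighbor 4.
Step 2: leaves = {2,3,5,8}. Remove smallest leaf 2, emit neighbor 4.
Step 3: leaves = {3,4,5,8}. Remove smallest leaf 3, emit neighbor 6.
Step 4: leaves = {4,5,6,8}. Remove smallest leaf 4, emit neighbor 9.
Step 5: leaves = {5,6,8,9}. Remove smallest leaf 5, emit neighbor 10.
Step 6: leaves = {6,8,9,10}. Remove smallest leaf 6, emit neighbor 7.
Step 7: leaves = {7,8,9,10}. Remove smallest leaf 7, emit neighbor 11.
Step 8: leaves = {8,9,10}. Remove smallest leaf 8, emit neighbor 11.
Step 9: leaves = {9,10}. Remove smallest leaf 9, emit neighbor 11.
Done: 2 vertices remain (10, 11). Sequence = [4 4 6 9 10 7 11 11 11]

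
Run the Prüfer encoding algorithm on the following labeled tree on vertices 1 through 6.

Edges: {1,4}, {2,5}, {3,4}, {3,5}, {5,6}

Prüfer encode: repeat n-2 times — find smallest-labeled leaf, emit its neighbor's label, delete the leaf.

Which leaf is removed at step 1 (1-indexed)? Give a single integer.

Step 1: current leaves = {1,2,6}. Remove leaf 1 (neighbor: 4).

Answer: 1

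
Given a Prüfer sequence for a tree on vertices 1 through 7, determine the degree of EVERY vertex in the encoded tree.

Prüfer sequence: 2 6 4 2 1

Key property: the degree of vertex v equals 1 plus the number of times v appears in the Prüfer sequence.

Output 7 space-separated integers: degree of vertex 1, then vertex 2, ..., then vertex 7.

p_1 = 2: count[2] becomes 1
p_2 = 6: count[6] becomes 1
p_3 = 4: count[4] becomes 1
p_4 = 2: count[2] becomes 2
p_5 = 1: count[1] becomes 1
Degrees (1 + count): deg[1]=1+1=2, deg[2]=1+2=3, deg[3]=1+0=1, deg[4]=1+1=2, deg[5]=1+0=1, deg[6]=1+1=2, deg[7]=1+0=1

Answer: 2 3 1 2 1 2 1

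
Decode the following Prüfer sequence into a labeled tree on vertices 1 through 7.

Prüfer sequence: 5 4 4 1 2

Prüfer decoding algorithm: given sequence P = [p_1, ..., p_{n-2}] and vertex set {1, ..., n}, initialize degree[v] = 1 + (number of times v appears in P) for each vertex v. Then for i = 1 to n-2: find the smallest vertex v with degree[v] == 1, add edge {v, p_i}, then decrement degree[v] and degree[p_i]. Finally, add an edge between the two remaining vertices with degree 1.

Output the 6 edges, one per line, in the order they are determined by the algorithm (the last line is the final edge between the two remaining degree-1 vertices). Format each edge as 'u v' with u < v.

Initial degrees: {1:2, 2:2, 3:1, 4:3, 5:2, 6:1, 7:1}
Step 1: smallest deg-1 vertex = 3, p_1 = 5. Add edge {3,5}. Now deg[3]=0, deg[5]=1.
Step 2: smallest deg-1 vertex = 5, p_2 = 4. Add edge {4,5}. Now deg[5]=0, deg[4]=2.
Step 3: smallest deg-1 vertex = 6, p_3 = 4. Add edge {4,6}. Now deg[6]=0, deg[4]=1.
Step 4: smallest deg-1 vertex = 4, p_4 = 1. Add edge {1,4}. Now deg[4]=0, deg[1]=1.
Step 5: smallest deg-1 vertex = 1, p_5 = 2. Add edge {1,2}. Now deg[1]=0, deg[2]=1.
Final: two remaining deg-1 vertices are 2, 7. Add edge {2,7}.

Answer: 3 5
4 5
4 6
1 4
1 2
2 7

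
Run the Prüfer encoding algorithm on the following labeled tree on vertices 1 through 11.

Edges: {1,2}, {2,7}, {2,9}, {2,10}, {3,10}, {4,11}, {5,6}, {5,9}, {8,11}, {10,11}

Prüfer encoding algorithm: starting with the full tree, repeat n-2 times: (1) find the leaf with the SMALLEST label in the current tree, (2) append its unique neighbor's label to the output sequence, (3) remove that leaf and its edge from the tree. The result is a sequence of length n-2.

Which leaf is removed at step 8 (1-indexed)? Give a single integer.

Step 1: current leaves = {1,3,4,6,7,8}. Remove leaf 1 (neighbor: 2).
Step 2: current leaves = {3,4,6,7,8}. Remove leaf 3 (neighbor: 10).
Step 3: current leaves = {4,6,7,8}. Remove leaf 4 (neighbor: 11).
Step 4: current leaves = {6,7,8}. Remove leaf 6 (neighbor: 5).
Step 5: current leaves = {5,7,8}. Remove leaf 5 (neighbor: 9).
Step 6: current leaves = {7,8,9}. Remove leaf 7 (neighbor: 2).
Step 7: current leaves = {8,9}. Remove leaf 8 (neighbor: 11).
Step 8: current leaves = {9,11}. Remove leaf 9 (neighbor: 2).

Answer: 9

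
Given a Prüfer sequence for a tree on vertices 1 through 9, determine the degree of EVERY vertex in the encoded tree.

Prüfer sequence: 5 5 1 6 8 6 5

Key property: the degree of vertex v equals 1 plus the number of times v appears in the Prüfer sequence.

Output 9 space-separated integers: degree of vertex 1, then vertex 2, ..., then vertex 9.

p_1 = 5: count[5] becomes 1
p_2 = 5: count[5] becomes 2
p_3 = 1: count[1] becomes 1
p_4 = 6: count[6] becomes 1
p_5 = 8: count[8] becomes 1
p_6 = 6: count[6] becomes 2
p_7 = 5: count[5] becomes 3
Degrees (1 + count): deg[1]=1+1=2, deg[2]=1+0=1, deg[3]=1+0=1, deg[4]=1+0=1, deg[5]=1+3=4, deg[6]=1+2=3, deg[7]=1+0=1, deg[8]=1+1=2, deg[9]=1+0=1

Answer: 2 1 1 1 4 3 1 2 1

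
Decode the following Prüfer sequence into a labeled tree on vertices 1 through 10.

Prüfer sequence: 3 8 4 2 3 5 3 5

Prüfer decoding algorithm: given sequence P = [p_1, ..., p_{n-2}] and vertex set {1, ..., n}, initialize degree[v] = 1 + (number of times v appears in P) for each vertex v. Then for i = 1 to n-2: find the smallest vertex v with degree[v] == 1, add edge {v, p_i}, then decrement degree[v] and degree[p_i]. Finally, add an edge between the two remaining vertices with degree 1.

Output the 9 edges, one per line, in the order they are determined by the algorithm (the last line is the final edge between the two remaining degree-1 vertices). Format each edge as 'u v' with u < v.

Answer: 1 3
6 8
4 7
2 4
2 3
5 8
3 9
3 5
5 10

Derivation:
Initial degrees: {1:1, 2:2, 3:4, 4:2, 5:3, 6:1, 7:1, 8:2, 9:1, 10:1}
Step 1: smallest deg-1 vertex = 1, p_1 = 3. Add edge {1,3}. Now deg[1]=0, deg[3]=3.
Step 2: smallest deg-1 vertex = 6, p_2 = 8. Add edge {6,8}. Now deg[6]=0, deg[8]=1.
Step 3: smallest deg-1 vertex = 7, p_3 = 4. Add edge {4,7}. Now deg[7]=0, deg[4]=1.
Step 4: smallest deg-1 vertex = 4, p_4 = 2. Add edge {2,4}. Now deg[4]=0, deg[2]=1.
Step 5: smallest deg-1 vertex = 2, p_5 = 3. Add edge {2,3}. Now deg[2]=0, deg[3]=2.
Step 6: smallest deg-1 vertex = 8, p_6 = 5. Add edge {5,8}. Now deg[8]=0, deg[5]=2.
Step 7: smallest deg-1 vertex = 9, p_7 = 3. Add edge {3,9}. Now deg[9]=0, deg[3]=1.
Step 8: smallest deg-1 vertex = 3, p_8 = 5. Add edge {3,5}. Now deg[3]=0, deg[5]=1.
Final: two remaining deg-1 vertices are 5, 10. Add edge {5,10}.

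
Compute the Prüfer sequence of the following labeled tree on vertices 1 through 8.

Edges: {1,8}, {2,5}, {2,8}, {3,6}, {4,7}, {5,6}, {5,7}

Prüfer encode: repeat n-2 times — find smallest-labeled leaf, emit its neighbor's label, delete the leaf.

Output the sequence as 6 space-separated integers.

Answer: 8 6 7 5 5 2

Derivation:
Step 1: leaves = {1,3,4}. Remove smallest leaf 1, emit neighbor 8.
Step 2: leaves = {3,4,8}. Remove smallest leaf 3, emit neighbor 6.
Step 3: leaves = {4,6,8}. Remove smallest leaf 4, emit neighbor 7.
Step 4: leaves = {6,7,8}. Remove smallest leaf 6, emit neighbor 5.
Step 5: leaves = {7,8}. Remove smallest leaf 7, emit neighbor 5.
Step 6: leaves = {5,8}. Remove smallest leaf 5, emit neighbor 2.
Done: 2 vertices remain (2, 8). Sequence = [8 6 7 5 5 2]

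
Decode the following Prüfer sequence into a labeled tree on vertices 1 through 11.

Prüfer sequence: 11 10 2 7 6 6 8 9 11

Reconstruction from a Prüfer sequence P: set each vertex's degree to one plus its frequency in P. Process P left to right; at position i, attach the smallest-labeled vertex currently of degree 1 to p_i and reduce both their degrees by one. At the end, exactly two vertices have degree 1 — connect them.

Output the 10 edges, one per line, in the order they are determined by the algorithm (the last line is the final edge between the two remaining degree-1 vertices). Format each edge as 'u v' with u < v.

Initial degrees: {1:1, 2:2, 3:1, 4:1, 5:1, 6:3, 7:2, 8:2, 9:2, 10:2, 11:3}
Step 1: smallest deg-1 vertex = 1, p_1 = 11. Add edge {1,11}. Now deg[1]=0, deg[11]=2.
Step 2: smallest deg-1 vertex = 3, p_2 = 10. Add edge {3,10}. Now deg[3]=0, deg[10]=1.
Step 3: smallest deg-1 vertex = 4, p_3 = 2. Add edge {2,4}. Now deg[4]=0, deg[2]=1.
Step 4: smallest deg-1 vertex = 2, p_4 = 7. Add edge {2,7}. Now deg[2]=0, deg[7]=1.
Step 5: smallest deg-1 vertex = 5, p_5 = 6. Add edge {5,6}. Now deg[5]=0, deg[6]=2.
Step 6: smallest deg-1 vertex = 7, p_6 = 6. Add edge {6,7}. Now deg[7]=0, deg[6]=1.
Step 7: smallest deg-1 vertex = 6, p_7 = 8. Add edge {6,8}. Now deg[6]=0, deg[8]=1.
Step 8: smallest deg-1 vertex = 8, p_8 = 9. Add edge {8,9}. Now deg[8]=0, deg[9]=1.
Step 9: smallest deg-1 vertex = 9, p_9 = 11. Add edge {9,11}. Now deg[9]=0, deg[11]=1.
Final: two remaining deg-1 vertices are 10, 11. Add edge {10,11}.

Answer: 1 11
3 10
2 4
2 7
5 6
6 7
6 8
8 9
9 11
10 11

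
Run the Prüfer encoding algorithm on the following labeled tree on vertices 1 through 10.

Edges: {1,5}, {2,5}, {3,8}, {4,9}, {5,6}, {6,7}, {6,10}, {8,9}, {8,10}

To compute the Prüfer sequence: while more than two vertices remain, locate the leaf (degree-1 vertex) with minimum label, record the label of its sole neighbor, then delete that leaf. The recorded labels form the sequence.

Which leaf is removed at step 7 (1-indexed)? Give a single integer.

Step 1: current leaves = {1,2,3,4,7}. Remove leaf 1 (neighbor: 5).
Step 2: current leaves = {2,3,4,7}. Remove leaf 2 (neighbor: 5).
Step 3: current leaves = {3,4,5,7}. Remove leaf 3 (neighbor: 8).
Step 4: current leaves = {4,5,7}. Remove leaf 4 (neighbor: 9).
Step 5: current leaves = {5,7,9}. Remove leaf 5 (neighbor: 6).
Step 6: current leaves = {7,9}. Remove leaf 7 (neighbor: 6).
Step 7: current leaves = {6,9}. Remove leaf 6 (neighbor: 10).

Answer: 6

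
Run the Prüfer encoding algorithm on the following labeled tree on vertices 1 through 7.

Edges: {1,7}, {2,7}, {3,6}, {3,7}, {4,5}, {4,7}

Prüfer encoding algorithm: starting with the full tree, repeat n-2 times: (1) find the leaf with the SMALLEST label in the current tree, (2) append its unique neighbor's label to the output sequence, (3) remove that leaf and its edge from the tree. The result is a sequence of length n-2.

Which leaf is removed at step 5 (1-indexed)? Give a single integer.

Step 1: current leaves = {1,2,5,6}. Remove leaf 1 (neighbor: 7).
Step 2: current leaves = {2,5,6}. Remove leaf 2 (neighbor: 7).
Step 3: current leaves = {5,6}. Remove leaf 5 (neighbor: 4).
Step 4: current leaves = {4,6}. Remove leaf 4 (neighbor: 7).
Step 5: current leaves = {6,7}. Remove leaf 6 (neighbor: 3).

Answer: 6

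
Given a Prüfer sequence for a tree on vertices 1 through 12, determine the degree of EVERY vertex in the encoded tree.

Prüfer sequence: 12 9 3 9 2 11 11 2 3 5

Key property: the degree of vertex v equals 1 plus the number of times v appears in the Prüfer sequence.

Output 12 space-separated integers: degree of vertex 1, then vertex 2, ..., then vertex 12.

Answer: 1 3 3 1 2 1 1 1 3 1 3 2

Derivation:
p_1 = 12: count[12] becomes 1
p_2 = 9: count[9] becomes 1
p_3 = 3: count[3] becomes 1
p_4 = 9: count[9] becomes 2
p_5 = 2: count[2] becomes 1
p_6 = 11: count[11] becomes 1
p_7 = 11: count[11] becomes 2
p_8 = 2: count[2] becomes 2
p_9 = 3: count[3] becomes 2
p_10 = 5: count[5] becomes 1
Degrees (1 + count): deg[1]=1+0=1, deg[2]=1+2=3, deg[3]=1+2=3, deg[4]=1+0=1, deg[5]=1+1=2, deg[6]=1+0=1, deg[7]=1+0=1, deg[8]=1+0=1, deg[9]=1+2=3, deg[10]=1+0=1, deg[11]=1+2=3, deg[12]=1+1=2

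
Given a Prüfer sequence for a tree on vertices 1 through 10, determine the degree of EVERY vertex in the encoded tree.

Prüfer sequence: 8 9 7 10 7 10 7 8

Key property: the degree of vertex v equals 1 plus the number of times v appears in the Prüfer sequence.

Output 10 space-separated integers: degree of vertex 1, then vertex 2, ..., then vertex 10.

Answer: 1 1 1 1 1 1 4 3 2 3

Derivation:
p_1 = 8: count[8] becomes 1
p_2 = 9: count[9] becomes 1
p_3 = 7: count[7] becomes 1
p_4 = 10: count[10] becomes 1
p_5 = 7: count[7] becomes 2
p_6 = 10: count[10] becomes 2
p_7 = 7: count[7] becomes 3
p_8 = 8: count[8] becomes 2
Degrees (1 + count): deg[1]=1+0=1, deg[2]=1+0=1, deg[3]=1+0=1, deg[4]=1+0=1, deg[5]=1+0=1, deg[6]=1+0=1, deg[7]=1+3=4, deg[8]=1+2=3, deg[9]=1+1=2, deg[10]=1+2=3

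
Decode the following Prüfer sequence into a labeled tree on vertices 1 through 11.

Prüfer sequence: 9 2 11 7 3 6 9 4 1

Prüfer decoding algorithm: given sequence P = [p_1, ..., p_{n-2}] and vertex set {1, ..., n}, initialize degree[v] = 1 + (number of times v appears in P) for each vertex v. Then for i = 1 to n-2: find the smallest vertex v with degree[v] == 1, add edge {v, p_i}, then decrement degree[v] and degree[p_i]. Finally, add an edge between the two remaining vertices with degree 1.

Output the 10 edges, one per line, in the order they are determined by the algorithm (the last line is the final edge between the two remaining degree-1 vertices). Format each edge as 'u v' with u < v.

Answer: 5 9
2 8
2 11
7 10
3 7
3 6
6 9
4 9
1 4
1 11

Derivation:
Initial degrees: {1:2, 2:2, 3:2, 4:2, 5:1, 6:2, 7:2, 8:1, 9:3, 10:1, 11:2}
Step 1: smallest deg-1 vertex = 5, p_1 = 9. Add edge {5,9}. Now deg[5]=0, deg[9]=2.
Step 2: smallest deg-1 vertex = 8, p_2 = 2. Add edge {2,8}. Now deg[8]=0, deg[2]=1.
Step 3: smallest deg-1 vertex = 2, p_3 = 11. Add edge {2,11}. Now deg[2]=0, deg[11]=1.
Step 4: smallest deg-1 vertex = 10, p_4 = 7. Add edge {7,10}. Now deg[10]=0, deg[7]=1.
Step 5: smallest deg-1 vertex = 7, p_5 = 3. Add edge {3,7}. Now deg[7]=0, deg[3]=1.
Step 6: smallest deg-1 vertex = 3, p_6 = 6. Add edge {3,6}. Now deg[3]=0, deg[6]=1.
Step 7: smallest deg-1 vertex = 6, p_7 = 9. Add edge {6,9}. Now deg[6]=0, deg[9]=1.
Step 8: smallest deg-1 vertex = 9, p_8 = 4. Add edge {4,9}. Now deg[9]=0, deg[4]=1.
Step 9: smallest deg-1 vertex = 4, p_9 = 1. Add edge {1,4}. Now deg[4]=0, deg[1]=1.
Final: two remaining deg-1 vertices are 1, 11. Add edge {1,11}.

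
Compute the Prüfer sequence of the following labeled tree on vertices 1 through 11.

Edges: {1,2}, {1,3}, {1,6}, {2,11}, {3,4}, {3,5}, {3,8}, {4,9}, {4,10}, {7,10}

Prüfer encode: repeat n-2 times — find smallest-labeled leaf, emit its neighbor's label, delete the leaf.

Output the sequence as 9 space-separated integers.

Answer: 3 1 10 3 4 4 3 1 2

Derivation:
Step 1: leaves = {5,6,7,8,9,11}. Remove smallest leaf 5, emit neighbor 3.
Step 2: leaves = {6,7,8,9,11}. Remove smallest leaf 6, emit neighbor 1.
Step 3: leaves = {7,8,9,11}. Remove smallest leaf 7, emit neighbor 10.
Step 4: leaves = {8,9,10,11}. Remove smallest leaf 8, emit neighbor 3.
Step 5: leaves = {9,10,11}. Remove smallest leaf 9, emit neighbor 4.
Step 6: leaves = {10,11}. Remove smallest leaf 10, emit neighbor 4.
Step 7: leaves = {4,11}. Remove smallest leaf 4, emit neighbor 3.
Step 8: leaves = {3,11}. Remove smallest leaf 3, emit neighbor 1.
Step 9: leaves = {1,11}. Remove smallest leaf 1, emit neighbor 2.
Done: 2 vertices remain (2, 11). Sequence = [3 1 10 3 4 4 3 1 2]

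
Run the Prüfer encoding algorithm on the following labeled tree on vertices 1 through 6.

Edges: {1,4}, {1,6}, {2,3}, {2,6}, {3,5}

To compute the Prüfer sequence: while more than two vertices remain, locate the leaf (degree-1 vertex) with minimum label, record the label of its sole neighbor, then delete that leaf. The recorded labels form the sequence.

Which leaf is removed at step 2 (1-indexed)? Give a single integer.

Answer: 1

Derivation:
Step 1: current leaves = {4,5}. Remove leaf 4 (neighbor: 1).
Step 2: current leaves = {1,5}. Remove leaf 1 (neighbor: 6).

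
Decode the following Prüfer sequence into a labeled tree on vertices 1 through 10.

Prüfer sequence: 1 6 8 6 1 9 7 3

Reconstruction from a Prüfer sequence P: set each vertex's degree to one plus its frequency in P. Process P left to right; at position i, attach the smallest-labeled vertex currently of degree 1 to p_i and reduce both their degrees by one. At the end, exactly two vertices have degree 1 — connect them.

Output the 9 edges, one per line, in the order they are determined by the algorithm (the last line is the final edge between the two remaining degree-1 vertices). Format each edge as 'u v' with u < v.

Initial degrees: {1:3, 2:1, 3:2, 4:1, 5:1, 6:3, 7:2, 8:2, 9:2, 10:1}
Step 1: smallest deg-1 vertex = 2, p_1 = 1. Add edge {1,2}. Now deg[2]=0, deg[1]=2.
Step 2: smallest deg-1 vertex = 4, p_2 = 6. Add edge {4,6}. Now deg[4]=0, deg[6]=2.
Step 3: smallest deg-1 vertex = 5, p_3 = 8. Add edge {5,8}. Now deg[5]=0, deg[8]=1.
Step 4: smallest deg-1 vertex = 8, p_4 = 6. Add edge {6,8}. Now deg[8]=0, deg[6]=1.
Step 5: smallest deg-1 vertex = 6, p_5 = 1. Add edge {1,6}. Now deg[6]=0, deg[1]=1.
Step 6: smallest deg-1 vertex = 1, p_6 = 9. Add edge {1,9}. Now deg[1]=0, deg[9]=1.
Step 7: smallest deg-1 vertex = 9, p_7 = 7. Add edge {7,9}. Now deg[9]=0, deg[7]=1.
Step 8: smallest deg-1 vertex = 7, p_8 = 3. Add edge {3,7}. Now deg[7]=0, deg[3]=1.
Final: two remaining deg-1 vertices are 3, 10. Add edge {3,10}.

Answer: 1 2
4 6
5 8
6 8
1 6
1 9
7 9
3 7
3 10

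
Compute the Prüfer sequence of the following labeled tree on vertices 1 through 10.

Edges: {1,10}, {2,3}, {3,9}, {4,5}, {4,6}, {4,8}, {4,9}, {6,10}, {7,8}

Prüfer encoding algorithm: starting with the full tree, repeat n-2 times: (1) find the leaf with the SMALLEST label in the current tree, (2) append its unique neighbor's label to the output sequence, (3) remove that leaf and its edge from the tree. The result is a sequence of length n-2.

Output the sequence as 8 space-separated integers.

Step 1: leaves = {1,2,5,7}. Remove smallest leaf 1, emit neighbor 10.
Step 2: leaves = {2,5,7,10}. Remove smallest leaf 2, emit neighbor 3.
Step 3: leaves = {3,5,7,10}. Remove smallest leaf 3, emit neighbor 9.
Step 4: leaves = {5,7,9,10}. Remove smallest leaf 5, emit neighbor 4.
Step 5: leaves = {7,9,10}. Remove smallest leaf 7, emit neighbor 8.
Step 6: leaves = {8,9,10}. Remove smallest leaf 8, emit neighbor 4.
Step 7: leaves = {9,10}. Remove smallest leaf 9, emit neighbor 4.
Step 8: leaves = {4,10}. Remove smallest leaf 4, emit neighbor 6.
Done: 2 vertices remain (6, 10). Sequence = [10 3 9 4 8 4 4 6]

Answer: 10 3 9 4 8 4 4 6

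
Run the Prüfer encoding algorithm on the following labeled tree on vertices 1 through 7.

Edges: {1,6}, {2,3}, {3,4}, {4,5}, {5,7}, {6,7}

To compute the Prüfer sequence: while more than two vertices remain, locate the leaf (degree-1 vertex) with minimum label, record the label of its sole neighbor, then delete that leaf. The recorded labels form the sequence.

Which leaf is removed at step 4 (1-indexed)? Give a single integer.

Step 1: current leaves = {1,2}. Remove leaf 1 (neighbor: 6).
Step 2: current leaves = {2,6}. Remove leaf 2 (neighbor: 3).
Step 3: current leaves = {3,6}. Remove leaf 3 (neighbor: 4).
Step 4: current leaves = {4,6}. Remove leaf 4 (neighbor: 5).

Answer: 4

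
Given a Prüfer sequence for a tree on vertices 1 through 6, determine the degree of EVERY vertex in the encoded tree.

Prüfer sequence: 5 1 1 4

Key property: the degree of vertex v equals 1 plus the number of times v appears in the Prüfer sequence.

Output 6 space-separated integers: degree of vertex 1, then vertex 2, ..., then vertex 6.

Answer: 3 1 1 2 2 1

Derivation:
p_1 = 5: count[5] becomes 1
p_2 = 1: count[1] becomes 1
p_3 = 1: count[1] becomes 2
p_4 = 4: count[4] becomes 1
Degrees (1 + count): deg[1]=1+2=3, deg[2]=1+0=1, deg[3]=1+0=1, deg[4]=1+1=2, deg[5]=1+1=2, deg[6]=1+0=1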